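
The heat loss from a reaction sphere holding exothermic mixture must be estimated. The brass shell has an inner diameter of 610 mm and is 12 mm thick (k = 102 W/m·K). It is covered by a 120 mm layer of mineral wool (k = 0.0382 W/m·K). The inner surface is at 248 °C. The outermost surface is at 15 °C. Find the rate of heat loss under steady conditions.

Radial (spherical) resistances in series:
R_brass shell = (1/0.305 − 1/0.317)/(4π×102) = 9.683×10^-5 K/W
R_mineral wool = (1/0.317 − 1/0.437)/(4π×0.0382) = 1.805 K/W
R_total = 1.805 K/W
Q = ΔT/R_total = 233/1.805

Q ≈ 129 W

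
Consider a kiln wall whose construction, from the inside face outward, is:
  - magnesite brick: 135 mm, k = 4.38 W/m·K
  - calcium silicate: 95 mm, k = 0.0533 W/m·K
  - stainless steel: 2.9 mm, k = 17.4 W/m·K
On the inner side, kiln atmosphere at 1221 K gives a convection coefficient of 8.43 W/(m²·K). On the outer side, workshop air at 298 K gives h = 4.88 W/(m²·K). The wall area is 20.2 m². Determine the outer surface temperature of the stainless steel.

Treating each layer as a thermal resistance in series:
R_inner film = 1/(h_i·A) = 1/(8.43×20.2) = 0.005872 K/W
R_magnesite brick = L/(kA) = 0.135/(4.38×20.2) = 0.001526 K/W
R_calcium silicate = L/(kA) = 0.095/(0.0533×20.2) = 0.08824 K/W
R_stainless steel = L/(kA) = 0.0029/(17.4×20.2) = 8.251×10^-6 K/W
R_outer film = 1/(h_o·A) = 1/(4.88×20.2) = 0.01014 K/W
R_total = 0.1058 K/W;  Q = ΔT/R_total = 923/0.1058 = 8725 W
T_interface = T_inner − Q·ΣR(inner→interface) = 1221 − 8730×0.09564

T ≈ 387 K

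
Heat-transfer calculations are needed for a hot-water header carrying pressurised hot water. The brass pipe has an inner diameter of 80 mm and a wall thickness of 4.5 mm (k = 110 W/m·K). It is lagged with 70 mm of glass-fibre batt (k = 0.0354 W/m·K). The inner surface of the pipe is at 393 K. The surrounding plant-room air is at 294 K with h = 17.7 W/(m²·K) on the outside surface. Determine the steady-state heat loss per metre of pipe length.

For a radial system each layer contributes R = ln(r_out/r_in)/(2πkL); films add R = 1/(hA).
R_brass pipe wall = ln(44.5/40)/(2π×110×1) = 1.542×10^-4 K/W
R_glass-fibre batt = ln(114.5/44.5)/(2π×0.0354×1) = 4.249 K/W
R_outer film = 1/(h_o·2πr_oL) = 1/(17.7×2π×0.1145×1) = 0.07853 K/W
R_total = 4.328 K/W
Q = ΔT/R_total = 99/4.328

q′ ≈ 22.9 W/m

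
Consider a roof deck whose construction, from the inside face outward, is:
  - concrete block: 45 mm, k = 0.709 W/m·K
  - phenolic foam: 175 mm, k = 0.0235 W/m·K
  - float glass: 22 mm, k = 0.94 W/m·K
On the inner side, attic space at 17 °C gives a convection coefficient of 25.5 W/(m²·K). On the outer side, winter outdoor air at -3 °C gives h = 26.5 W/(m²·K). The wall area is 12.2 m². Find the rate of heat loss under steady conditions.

Treating each layer as a thermal resistance in series:
R_inner film = 1/(h_i·A) = 1/(25.5×12.2) = 0.003214 K/W
R_concrete block = L/(kA) = 0.045/(0.709×12.2) = 0.005202 K/W
R_phenolic foam = L/(kA) = 0.175/(0.0235×12.2) = 0.6104 K/W
R_float glass = L/(kA) = 0.022/(0.94×12.2) = 0.001918 K/W
R_outer film = 1/(h_o·A) = 1/(26.5×12.2) = 0.003093 K/W
R_total = 0.6238 K/W
Q = ΔT / R_total = 20 / 0.6238

Q ≈ 32.1 W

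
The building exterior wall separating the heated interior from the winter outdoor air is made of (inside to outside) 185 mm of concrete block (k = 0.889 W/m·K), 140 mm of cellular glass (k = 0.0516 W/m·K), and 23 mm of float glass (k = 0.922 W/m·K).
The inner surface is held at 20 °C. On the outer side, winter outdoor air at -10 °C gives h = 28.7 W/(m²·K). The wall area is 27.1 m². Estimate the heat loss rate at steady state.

Series thermal resistances:
R_concrete block = L/(kA) = 0.185/(0.889×27.1) = 0.007679 K/W
R_cellular glass = L/(kA) = 0.14/(0.0516×27.1) = 0.1001 K/W
R_float glass = L/(kA) = 0.023/(0.922×27.1) = 9.205×10^-4 K/W
R_outer film = 1/(h_o·A) = 1/(28.7×27.1) = 0.001286 K/W
R_total = 0.11 K/W
Q = ΔT / R_total = 30 / 0.11

Q ≈ 273 W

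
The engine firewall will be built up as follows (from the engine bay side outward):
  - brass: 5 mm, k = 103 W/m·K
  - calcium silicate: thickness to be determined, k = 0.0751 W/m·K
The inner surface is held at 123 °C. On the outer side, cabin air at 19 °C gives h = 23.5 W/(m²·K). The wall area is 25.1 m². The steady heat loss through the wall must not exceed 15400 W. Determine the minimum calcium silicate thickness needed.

Treating each layer as a thermal resistance in series:
R_brass = L/(kA) = 0.005/(103×25.1) = 1.934×10^-6 K/W
R_outer film = 1/(h_o·A) = 1/(23.5×25.1) = 0.001695 K/W
Sum of the known resistances R_other = 0.001697 K/W
Required total resistance R_tot = ΔT/Q_allow = 104/15400 = 0.006753 K/W
R_calcium silicate = R_tot − R_other = 0.005056 K/W
L = R·k·A = 0.005056×0.0751×25.1

L ≈ 9.53 mm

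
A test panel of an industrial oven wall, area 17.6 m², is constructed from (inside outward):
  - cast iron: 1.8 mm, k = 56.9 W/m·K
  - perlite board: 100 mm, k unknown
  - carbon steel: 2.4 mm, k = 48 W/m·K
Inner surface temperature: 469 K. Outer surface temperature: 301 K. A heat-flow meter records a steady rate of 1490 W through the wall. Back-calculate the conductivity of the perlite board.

Thermal resistances in series:
R_cast iron = L/(kA) = 0.0018/(56.9×17.6) = 1.797×10^-6 K/W
R_carbon steel = L/(kA) = 0.0024/(48×17.6) = 2.841×10^-6 K/W
Sum of known resistances R_other = 4.638×10^-6 K/W
Total R = ΔT/Q = 168/1490 = 0.1128 K/W
R_perlite board = R_total − R_other = 0.1127 K/W
k = L/(R·A) = 0.1/(0.1127×17.6)

k ≈ 0.0504 W/(m·K)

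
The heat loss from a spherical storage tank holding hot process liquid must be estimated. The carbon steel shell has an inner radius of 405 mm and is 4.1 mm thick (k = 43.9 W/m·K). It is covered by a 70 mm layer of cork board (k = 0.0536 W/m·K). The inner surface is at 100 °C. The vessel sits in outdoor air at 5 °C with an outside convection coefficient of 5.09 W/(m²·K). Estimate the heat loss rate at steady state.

Spherical conduction: R = (1/r_in − 1/r_out)/(4πk) per layer; series-sum.
R_carbon steel shell = (1/0.405 − 1/0.4091)/(4π×43.9) = 4.486×10^-5 K/W
R_cork board = (1/0.4091 − 1/0.4791)/(4π×0.0536) = 0.5302 K/W
R_outer film = 1/(h·4πr_o²) = 1/(5.09×4π×0.4791²) = 0.06811 K/W
R_total = 0.5984 K/W
Q = ΔT/R_total = 95/0.5984

Q ≈ 159 W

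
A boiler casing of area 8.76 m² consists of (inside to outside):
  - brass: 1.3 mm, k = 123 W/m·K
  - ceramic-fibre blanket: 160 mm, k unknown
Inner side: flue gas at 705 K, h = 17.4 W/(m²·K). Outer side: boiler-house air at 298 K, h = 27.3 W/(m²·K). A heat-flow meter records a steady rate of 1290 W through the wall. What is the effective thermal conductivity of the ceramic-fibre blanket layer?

k ≈ 0.0599 W/(m·K)

Model the wall as resistances in series:
R_inner film = 1/(h_i·A) = 1/(17.4×8.76) = 0.006561 K/W
R_brass = L/(kA) = 0.0013/(123×8.76) = 1.207×10^-6 K/W
R_outer film = 1/(h_o·A) = 1/(27.3×8.76) = 0.004182 K/W
Sum of known resistances R_other = 0.01074 K/W
Total R = ΔT/Q = 407/1290 = 0.3155 K/W
R_ceramic-fibre blanket = R_total − R_other = 0.3048 K/W
k = L/(R·A) = 0.16/(0.3048×8.76)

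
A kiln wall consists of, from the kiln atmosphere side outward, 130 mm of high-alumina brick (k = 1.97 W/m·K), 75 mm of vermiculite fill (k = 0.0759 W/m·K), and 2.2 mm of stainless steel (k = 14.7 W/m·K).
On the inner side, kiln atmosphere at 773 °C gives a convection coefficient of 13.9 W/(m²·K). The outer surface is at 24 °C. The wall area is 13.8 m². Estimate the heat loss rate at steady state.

Series thermal resistances:
R_inner film = 1/(h_i·A) = 1/(13.9×13.8) = 0.005213 K/W
R_high-alumina brick = L/(kA) = 0.13/(1.97×13.8) = 0.004782 K/W
R_vermiculite fill = L/(kA) = 0.075/(0.0759×13.8) = 0.0716 K/W
R_stainless steel = L/(kA) = 0.0022/(14.7×13.8) = 1.084×10^-5 K/W
R_total = 0.08161 K/W
Q = ΔT / R_total = 749 / 0.08161

Q ≈ 9180 W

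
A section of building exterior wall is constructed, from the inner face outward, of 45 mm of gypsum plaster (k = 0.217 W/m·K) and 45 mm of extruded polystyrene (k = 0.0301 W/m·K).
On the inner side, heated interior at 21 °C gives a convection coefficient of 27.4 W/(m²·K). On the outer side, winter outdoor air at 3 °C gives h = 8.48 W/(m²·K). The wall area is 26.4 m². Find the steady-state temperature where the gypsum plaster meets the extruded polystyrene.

Treating each layer as a thermal resistance in series:
R_inner film = 1/(h_i·A) = 1/(27.4×26.4) = 0.001382 K/W
R_gypsum plaster = L/(kA) = 0.045/(0.217×26.4) = 0.007855 K/W
R_extruded polystyrene = L/(kA) = 0.045/(0.0301×26.4) = 0.05663 K/W
R_outer film = 1/(h_o·A) = 1/(8.48×26.4) = 0.004467 K/W
R_total = 0.07033 K/W;  Q = ΔT/R_total = 18/0.07033 = 255.9 W
T_interface = T_inner − Q·ΣR(inner→interface) = 21 − 256×0.009237

T ≈ 18.6 °C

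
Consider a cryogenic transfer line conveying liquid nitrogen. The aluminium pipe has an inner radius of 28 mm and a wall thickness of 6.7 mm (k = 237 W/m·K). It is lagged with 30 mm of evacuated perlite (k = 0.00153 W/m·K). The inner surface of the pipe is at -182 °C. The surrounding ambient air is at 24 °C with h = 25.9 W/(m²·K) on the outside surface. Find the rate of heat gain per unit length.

q′ ≈ 3.17 W/m

Per-layer cylindrical resistances, series-summed:
R_aluminium pipe wall = ln(34.7/28)/(2π×237×1) = 1.441×10^-4 K/W
R_evacuated perlite = ln(64.7/34.7)/(2π×0.00153×1) = 64.81 K/W
R_outer film = 1/(h_o·2πr_oL) = 1/(25.9×2π×0.0647×1) = 0.09498 K/W
R_total = 64.9 K/W
Q = ΔT/R_total = 206/64.9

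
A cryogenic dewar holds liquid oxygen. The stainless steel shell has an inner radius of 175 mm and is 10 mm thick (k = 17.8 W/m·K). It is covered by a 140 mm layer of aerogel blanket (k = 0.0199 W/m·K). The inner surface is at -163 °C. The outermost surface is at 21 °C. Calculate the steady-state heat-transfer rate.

Q ≈ 19.8 W

Spherical conduction: R = (1/r_in − 1/r_out)/(4πk) per layer; series-sum.
R_stainless steel shell = (1/0.175 − 1/0.185)/(4π×17.8) = 0.001381 K/W
R_aerogel blanket = (1/0.185 − 1/0.325)/(4π×0.0199) = 9.311 K/W
R_total = 9.313 K/W
Q = ΔT/R_total = 184/9.313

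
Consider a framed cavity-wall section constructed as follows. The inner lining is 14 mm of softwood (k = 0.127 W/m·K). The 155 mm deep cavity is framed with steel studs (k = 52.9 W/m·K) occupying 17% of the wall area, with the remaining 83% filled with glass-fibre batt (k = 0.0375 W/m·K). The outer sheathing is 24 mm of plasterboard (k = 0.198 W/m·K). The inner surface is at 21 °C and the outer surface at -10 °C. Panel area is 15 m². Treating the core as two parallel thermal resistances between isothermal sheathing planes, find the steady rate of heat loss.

Q ≈ 1870 W

Sheathing layers in series; stud and cavity paths in parallel between them.
R_inner = 0.014/(0.127×15) = 0.007349 K/W
R_stud  = 0.155/(52.9×0.17×15) = 0.001149 K/W
R_cav   = 0.155/(0.0375×0.83×15) = 0.332 K/W
1/R_core = 1/R_stud + 1/R_cav → R_core = 0.001145 K/W
R_outer = 0.024/(0.198×15) = 0.008081 K/W
R_total = 0.01657 K/W
Q = ΔT/R_total = 31/0.01657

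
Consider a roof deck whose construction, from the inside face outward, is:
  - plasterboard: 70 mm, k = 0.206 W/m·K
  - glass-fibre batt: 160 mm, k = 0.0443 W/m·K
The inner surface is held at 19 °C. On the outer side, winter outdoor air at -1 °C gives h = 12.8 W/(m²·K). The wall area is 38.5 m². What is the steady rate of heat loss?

Q ≈ 191 W

Model the wall as resistances in series:
R_plasterboard = L/(kA) = 0.07/(0.206×38.5) = 0.008826 K/W
R_glass-fibre batt = L/(kA) = 0.16/(0.0443×38.5) = 0.09381 K/W
R_outer film = 1/(h_o·A) = 1/(12.8×38.5) = 0.002029 K/W
R_total = 0.1047 K/W
Q = ΔT / R_total = 20 / 0.1047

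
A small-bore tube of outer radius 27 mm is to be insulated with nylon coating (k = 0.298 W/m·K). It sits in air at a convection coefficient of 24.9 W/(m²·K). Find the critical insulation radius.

For a cylinder r_cr = k/h = 0.298/24.9
r_cr = 12 mm; since the bare radius (27 mm) is above r_cr, any added insulation will reduce heat loss.

r_cr ≈ 12 mm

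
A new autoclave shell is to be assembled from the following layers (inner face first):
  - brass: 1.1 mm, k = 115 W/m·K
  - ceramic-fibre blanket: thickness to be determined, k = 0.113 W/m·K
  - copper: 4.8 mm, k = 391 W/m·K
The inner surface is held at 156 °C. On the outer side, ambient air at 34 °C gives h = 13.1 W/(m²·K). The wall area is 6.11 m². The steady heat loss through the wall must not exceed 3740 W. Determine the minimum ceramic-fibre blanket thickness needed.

L ≈ 13.9 mm

Model the wall as resistances in series:
R_brass = L/(kA) = 0.0011/(115×6.11) = 1.566×10^-6 K/W
R_copper = L/(kA) = 0.0048/(391×6.11) = 2.009×10^-6 K/W
R_outer film = 1/(h_o·A) = 1/(13.1×6.11) = 0.01249 K/W
Sum of the known resistances R_other = 0.0125 K/W
Required total resistance R_tot = ΔT/Q_allow = 122/3740 = 0.03262 K/W
R_ceramic-fibre blanket = R_tot − R_other = 0.02012 K/W
L = R·k·A = 0.02012×0.113×6.11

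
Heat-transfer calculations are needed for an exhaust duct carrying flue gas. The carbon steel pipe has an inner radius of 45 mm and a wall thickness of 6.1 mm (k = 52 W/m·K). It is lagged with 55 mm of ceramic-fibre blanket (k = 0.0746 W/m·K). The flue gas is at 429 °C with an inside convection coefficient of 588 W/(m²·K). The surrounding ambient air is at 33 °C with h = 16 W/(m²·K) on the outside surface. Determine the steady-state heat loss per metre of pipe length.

For a radial system each layer contributes R = ln(r_out/r_in)/(2πkL); films add R = 1/(hA).
R_inner film = 1/(h_i·2πr₁L) = 1/(588×2π×0.045×1) = 0.006015 K/W
R_carbon steel pipe wall = ln(51.1/45)/(2π×52×1) = 3.891×10^-4 K/W
R_ceramic-fibre blanket = ln(106.1/51.1)/(2π×0.0746×1) = 1.559 K/W
R_outer film = 1/(h_o·2πr_oL) = 1/(16×2π×0.1061×1) = 0.09375 K/W
R_total = 1.659 K/W
Q = ΔT/R_total = 396/1.659

q′ ≈ 239 W/m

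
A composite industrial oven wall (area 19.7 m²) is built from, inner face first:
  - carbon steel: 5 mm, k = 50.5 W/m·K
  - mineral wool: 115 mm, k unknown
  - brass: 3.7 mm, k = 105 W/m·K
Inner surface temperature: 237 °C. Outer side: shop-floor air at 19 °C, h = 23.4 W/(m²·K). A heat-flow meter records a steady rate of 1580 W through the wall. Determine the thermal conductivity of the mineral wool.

Model the wall as resistances in series:
R_carbon steel = L/(kA) = 0.005/(50.5×19.7) = 5.026×10^-6 K/W
R_brass = L/(kA) = 0.0037/(105×19.7) = 1.789×10^-6 K/W
R_outer film = 1/(h_o·A) = 1/(23.4×19.7) = 0.002169 K/W
Sum of known resistances R_other = 0.002176 K/W
Total R = ΔT/Q = 218/1580 = 0.138 K/W
R_mineral wool = R_total − R_other = 0.1358 K/W
k = L/(R·A) = 0.115/(0.1358×19.7)

k ≈ 0.043 W/(m·K)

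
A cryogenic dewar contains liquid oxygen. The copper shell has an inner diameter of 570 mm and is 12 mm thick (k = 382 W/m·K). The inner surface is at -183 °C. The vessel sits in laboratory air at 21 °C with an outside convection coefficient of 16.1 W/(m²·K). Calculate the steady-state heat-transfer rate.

Q ≈ 3640 W

Radial (spherical) resistances in series:
R_copper shell = (1/0.285 − 1/0.297)/(4π×382) = 2.953×10^-5 K/W
R_outer film = 1/(h·4πr_o²) = 1/(16.1×4π×0.297²) = 0.05603 K/W
R_total = 0.05606 K/W
Q = ΔT/R_total = 204/0.05606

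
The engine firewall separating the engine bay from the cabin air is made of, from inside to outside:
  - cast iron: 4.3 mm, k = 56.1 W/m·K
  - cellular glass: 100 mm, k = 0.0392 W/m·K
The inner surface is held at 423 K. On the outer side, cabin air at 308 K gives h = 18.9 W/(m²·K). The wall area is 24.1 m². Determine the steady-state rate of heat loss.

Q ≈ 1060 W

Using the resistance-network approach (series):
R_cast iron = L/(kA) = 0.0043/(56.1×24.1) = 3.18×10^-6 K/W
R_cellular glass = L/(kA) = 0.1/(0.0392×24.1) = 0.1059 K/W
R_outer film = 1/(h_o·A) = 1/(18.9×24.1) = 0.002195 K/W
R_total = 0.1081 K/W
Q = ΔT / R_total = 115 / 0.1081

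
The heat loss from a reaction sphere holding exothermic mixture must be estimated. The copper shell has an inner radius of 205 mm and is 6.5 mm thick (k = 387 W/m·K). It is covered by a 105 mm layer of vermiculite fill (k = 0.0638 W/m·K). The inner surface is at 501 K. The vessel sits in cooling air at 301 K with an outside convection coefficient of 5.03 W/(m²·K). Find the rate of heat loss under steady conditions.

Q ≈ 94.6 W

Radial (spherical) resistances in series:
R_copper shell = (1/0.205 − 1/0.2115)/(4π×387) = 3.083×10^-5 K/W
R_vermiculite fill = (1/0.2115 − 1/0.3165)/(4π×0.0638) = 1.956 K/W
R_outer film = 1/(h·4πr_o²) = 1/(5.03×4π×0.3165²) = 0.1579 K/W
R_total = 2.114 K/W
Q = ΔT/R_total = 200/2.114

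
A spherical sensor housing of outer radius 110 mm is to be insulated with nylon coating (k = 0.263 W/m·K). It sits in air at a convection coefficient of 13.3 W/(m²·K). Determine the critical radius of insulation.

r_cr ≈ 39.5 mm

For a sphere r_cr = 2k/h = 2×0.263/13.3
r_cr = 39.5 mm; since the bare radius (110 mm) is above r_cr, any added insulation will reduce heat loss.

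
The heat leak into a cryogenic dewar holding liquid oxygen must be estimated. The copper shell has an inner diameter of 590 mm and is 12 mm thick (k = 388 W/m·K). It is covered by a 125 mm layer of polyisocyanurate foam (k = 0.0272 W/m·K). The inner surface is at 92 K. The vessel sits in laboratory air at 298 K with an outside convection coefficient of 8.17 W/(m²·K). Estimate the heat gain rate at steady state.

Spherical conduction: R = (1/r_in − 1/r_out)/(4πk) per layer; series-sum.
R_copper shell = (1/0.295 − 1/0.307)/(4π×388) = 2.718×10^-5 K/W
R_polyisocyanurate foam = (1/0.307 − 1/0.432)/(4π×0.0272) = 2.757 K/W
R_outer film = 1/(h·4πr_o²) = 1/(8.17×4π×0.432²) = 0.05219 K/W
R_total = 2.81 K/W
Q = ΔT/R_total = 206/2.81

Q ≈ 73.3 W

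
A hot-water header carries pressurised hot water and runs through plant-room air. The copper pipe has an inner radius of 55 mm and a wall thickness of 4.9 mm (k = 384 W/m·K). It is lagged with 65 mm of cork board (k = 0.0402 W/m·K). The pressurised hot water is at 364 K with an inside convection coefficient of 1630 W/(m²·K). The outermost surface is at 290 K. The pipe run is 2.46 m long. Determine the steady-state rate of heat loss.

Q ≈ 62.5 W

Treating each annulus and film as a series resistance:
R_inner film = 1/(h_i·2πr₁L) = 1/(1630×2π×0.055×2.46) = 7.217×10^-4 K/W
R_copper pipe wall = ln(59.9/55)/(2π×384×2.46) = 1.438×10^-5 K/W
R_cork board = ln(124.9/59.9)/(2π×0.0402×2.46) = 1.183 K/W
R_total = 1.183 K/W
Q = ΔT/R_total = 74/1.183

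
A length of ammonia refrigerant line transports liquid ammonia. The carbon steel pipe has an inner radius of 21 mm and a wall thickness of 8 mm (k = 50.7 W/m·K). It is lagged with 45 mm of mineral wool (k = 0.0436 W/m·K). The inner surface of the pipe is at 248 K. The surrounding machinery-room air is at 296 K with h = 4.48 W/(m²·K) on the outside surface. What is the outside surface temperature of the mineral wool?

T ≈ 290 K

Cylindrical conduction, so R = ln(r₂/r₁)/(2πkL) per layer, in series:
R_carbon steel pipe wall = ln(29/21)/(2π×50.7×1) = 0.001013 K/W
R_mineral wool = ln(74/29)/(2π×0.0436×1) = 3.42 K/W
R_outer film = 1/(h_o·2πr_oL) = 1/(4.48×2π×0.074×1) = 0.4801 K/W
R_total = 3.901 K/W
Q = ΔT/R_total = 48/3.901
Q = 12.3 W/m
T_interface = T_inner + Q·ΣR(inner→interface) = 248 + 12.3×3.421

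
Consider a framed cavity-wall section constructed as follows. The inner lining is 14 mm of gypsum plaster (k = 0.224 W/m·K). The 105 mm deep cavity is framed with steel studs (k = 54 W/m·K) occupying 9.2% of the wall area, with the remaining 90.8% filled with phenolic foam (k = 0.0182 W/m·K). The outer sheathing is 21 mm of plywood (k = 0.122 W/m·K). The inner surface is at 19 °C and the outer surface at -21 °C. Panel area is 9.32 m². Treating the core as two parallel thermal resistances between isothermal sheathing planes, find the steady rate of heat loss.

Sheathing layers in series; stud and cavity paths in parallel between them.
R_inner = 0.014/(0.224×9.32) = 0.006706 K/W
R_stud  = 0.105/(54×0.092×9.32) = 0.002268 K/W
R_cav   = 0.105/(0.0182×0.908×9.32) = 0.6817 K/W
1/R_core = 1/R_stud + 1/R_cav → R_core = 0.00226 K/W
R_outer = 0.021/(0.122×9.32) = 0.01847 K/W
R_total = 0.02744 K/W
Q = ΔT/R_total = 40/0.02744

Q ≈ 1460 W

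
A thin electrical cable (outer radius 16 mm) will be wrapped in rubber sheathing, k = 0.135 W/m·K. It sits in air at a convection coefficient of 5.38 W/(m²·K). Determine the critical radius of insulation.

For a cylinder r_cr = k/h = 0.135/5.38
r_cr = 25.1 mm; since the bare radius (16 mm) is below r_cr, adding a thin layer of insulation will *increase* heat loss.

r_cr ≈ 25.1 mm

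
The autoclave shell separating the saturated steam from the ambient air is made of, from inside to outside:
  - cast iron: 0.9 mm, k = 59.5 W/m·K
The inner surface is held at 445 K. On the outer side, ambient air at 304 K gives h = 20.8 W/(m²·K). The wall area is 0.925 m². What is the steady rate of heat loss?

Thermal resistances in series:
R_cast iron = L/(kA) = 0.0009/(59.5×0.925) = 1.635×10^-5 K/W
R_outer film = 1/(h_o·A) = 1/(20.8×0.925) = 0.05198 K/W
R_total = 0.05199 K/W
Q = ΔT / R_total = 141 / 0.05199

Q ≈ 2710 W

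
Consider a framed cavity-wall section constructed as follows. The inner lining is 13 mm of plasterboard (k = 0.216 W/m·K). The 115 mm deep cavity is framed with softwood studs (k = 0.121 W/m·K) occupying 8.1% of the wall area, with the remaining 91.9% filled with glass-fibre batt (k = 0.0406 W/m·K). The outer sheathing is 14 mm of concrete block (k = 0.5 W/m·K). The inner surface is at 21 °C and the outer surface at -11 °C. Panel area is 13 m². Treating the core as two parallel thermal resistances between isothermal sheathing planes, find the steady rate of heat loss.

Sheathing layers in series; stud and cavity paths in parallel between them.
R_inner = 0.013/(0.216×13) = 0.00463 K/W
R_stud  = 0.115/(0.121×0.081×13) = 0.9026 K/W
R_cav   = 0.115/(0.0406×0.919×13) = 0.2371 K/W
1/R_core = 1/R_stud + 1/R_cav → R_core = 0.1878 K/W
R_outer = 0.014/(0.5×13) = 0.002154 K/W
R_total = 0.1946 K/W
Q = ΔT/R_total = 32/0.1946

Q ≈ 164 W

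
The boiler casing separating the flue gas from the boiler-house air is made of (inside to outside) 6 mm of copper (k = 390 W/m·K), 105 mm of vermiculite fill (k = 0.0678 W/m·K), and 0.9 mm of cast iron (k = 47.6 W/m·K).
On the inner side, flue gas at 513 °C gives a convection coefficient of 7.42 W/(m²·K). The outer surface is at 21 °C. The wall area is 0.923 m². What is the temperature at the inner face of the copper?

T ≈ 474 °C

Treating each layer as a thermal resistance in series:
R_inner film = 1/(h_i·A) = 1/(7.42×0.923) = 0.146 K/W
R_copper = L/(kA) = 0.006/(390×0.923) = 1.667×10^-5 K/W
R_vermiculite fill = L/(kA) = 0.105/(0.0678×0.923) = 1.678 K/W
R_cast iron = L/(kA) = 0.0009/(47.6×0.923) = 2.048×10^-5 K/W
R_total = 1.824 K/W;  Q = ΔT/R_total = 492/1.824 = 269.7 W
T_interface = T_inner − Q·ΣR(inner→interface) = 513 − 270×0.146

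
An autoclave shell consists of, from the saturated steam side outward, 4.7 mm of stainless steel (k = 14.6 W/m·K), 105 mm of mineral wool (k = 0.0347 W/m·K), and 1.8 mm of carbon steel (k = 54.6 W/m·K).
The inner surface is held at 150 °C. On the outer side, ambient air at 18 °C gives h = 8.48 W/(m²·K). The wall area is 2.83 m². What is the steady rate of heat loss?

Series thermal resistances:
R_stainless steel = L/(kA) = 0.0047/(14.6×2.83) = 1.138×10^-4 K/W
R_mineral wool = L/(kA) = 0.105/(0.0347×2.83) = 1.069 K/W
R_carbon steel = L/(kA) = 0.0018/(54.6×2.83) = 1.165×10^-5 K/W
R_outer film = 1/(h_o·A) = 1/(8.48×2.83) = 0.04167 K/W
R_total = 1.111 K/W
Q = ΔT / R_total = 132 / 1.111

Q ≈ 119 W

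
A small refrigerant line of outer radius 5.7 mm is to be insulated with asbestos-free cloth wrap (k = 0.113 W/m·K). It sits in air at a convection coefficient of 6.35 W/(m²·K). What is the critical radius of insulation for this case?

For a cylinder r_cr = k/h = 0.113/6.35
r_cr = 17.8 mm; since the bare radius (5.7 mm) is below r_cr, adding a thin layer of insulation will *increase* heat loss.

r_cr ≈ 17.8 mm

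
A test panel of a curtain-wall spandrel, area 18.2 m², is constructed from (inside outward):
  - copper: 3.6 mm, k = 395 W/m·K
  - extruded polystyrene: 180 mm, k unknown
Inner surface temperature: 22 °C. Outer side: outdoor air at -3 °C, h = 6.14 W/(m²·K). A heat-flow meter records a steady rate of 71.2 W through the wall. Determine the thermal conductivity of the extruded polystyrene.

k ≈ 0.0289 W/(m·K)

Model the wall as resistances in series:
R_copper = L/(kA) = 0.0036/(395×18.2) = 5.008×10^-7 K/W
R_outer film = 1/(h_o·A) = 1/(6.14×18.2) = 0.008949 K/W
Sum of known resistances R_other = 0.008949 K/W
Total R = ΔT/Q = 25/71.2 = 0.3511 K/W
R_extruded polystyrene = R_total − R_other = 0.3422 K/W
k = L/(R·A) = 0.18/(0.3422×18.2)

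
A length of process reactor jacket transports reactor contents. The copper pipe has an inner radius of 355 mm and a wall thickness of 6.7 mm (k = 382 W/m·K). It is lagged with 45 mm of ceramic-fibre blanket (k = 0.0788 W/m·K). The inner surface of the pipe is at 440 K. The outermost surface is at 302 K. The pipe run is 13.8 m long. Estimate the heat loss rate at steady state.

Q ≈ 8040 W

Per-layer cylindrical resistances, series-summed:
R_copper pipe wall = ln(361.7/355)/(2π×382×13.8) = 5.645×10^-7 K/W
R_ceramic-fibre blanket = ln(406.7/361.7)/(2π×0.0788×13.8) = 0.01716 K/W
R_total = 0.01716 K/W
Q = ΔT/R_total = 138/0.01716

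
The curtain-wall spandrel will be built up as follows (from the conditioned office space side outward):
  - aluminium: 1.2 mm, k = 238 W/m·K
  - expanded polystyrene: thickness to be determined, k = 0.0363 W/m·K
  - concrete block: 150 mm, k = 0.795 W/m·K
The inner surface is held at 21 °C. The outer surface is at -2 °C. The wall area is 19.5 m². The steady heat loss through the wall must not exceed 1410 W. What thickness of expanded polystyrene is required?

L ≈ 4.7 mm

Series thermal resistances:
R_aluminium = L/(kA) = 0.0012/(238×19.5) = 2.586×10^-7 K/W
R_concrete block = L/(kA) = 0.15/(0.795×19.5) = 0.009676 K/W
Sum of the known resistances R_other = 0.009676 K/W
Required total resistance R_tot = ΔT/Q_allow = 23/1410 = 0.01631 K/W
R_expanded polystyrene = R_tot − R_other = 0.006636 K/W
L = R·k·A = 0.006636×0.0363×19.5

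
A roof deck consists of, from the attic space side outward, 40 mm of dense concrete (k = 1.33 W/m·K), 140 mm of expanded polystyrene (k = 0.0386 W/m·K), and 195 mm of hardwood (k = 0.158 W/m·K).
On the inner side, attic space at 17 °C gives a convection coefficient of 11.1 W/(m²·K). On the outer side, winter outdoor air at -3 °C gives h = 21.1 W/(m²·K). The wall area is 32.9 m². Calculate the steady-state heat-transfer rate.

Model the wall as resistances in series:
R_inner film = 1/(h_i·A) = 1/(11.1×32.9) = 0.002738 K/W
R_dense concrete = L/(kA) = 0.04/(1.33×32.9) = 9.141×10^-4 K/W
R_expanded polystyrene = L/(kA) = 0.14/(0.0386×32.9) = 0.1102 K/W
R_hardwood = L/(kA) = 0.195/(0.158×32.9) = 0.03751 K/W
R_outer film = 1/(h_o·A) = 1/(21.1×32.9) = 0.001441 K/W
R_total = 0.1528 K/W
Q = ΔT / R_total = 20 / 0.1528

Q ≈ 131 W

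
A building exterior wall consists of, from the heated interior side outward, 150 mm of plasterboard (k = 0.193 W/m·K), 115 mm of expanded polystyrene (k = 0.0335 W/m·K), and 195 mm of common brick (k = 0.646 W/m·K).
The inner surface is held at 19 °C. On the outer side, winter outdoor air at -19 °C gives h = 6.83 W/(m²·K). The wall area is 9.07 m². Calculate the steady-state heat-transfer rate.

Q ≈ 74 W

Using the resistance-network approach (series):
R_plasterboard = L/(kA) = 0.15/(0.193×9.07) = 0.08569 K/W
R_expanded polystyrene = L/(kA) = 0.115/(0.0335×9.07) = 0.3785 K/W
R_common brick = L/(kA) = 0.195/(0.646×9.07) = 0.03328 K/W
R_outer film = 1/(h_o·A) = 1/(6.83×9.07) = 0.01614 K/W
R_total = 0.5136 K/W
Q = ΔT / R_total = 38 / 0.5136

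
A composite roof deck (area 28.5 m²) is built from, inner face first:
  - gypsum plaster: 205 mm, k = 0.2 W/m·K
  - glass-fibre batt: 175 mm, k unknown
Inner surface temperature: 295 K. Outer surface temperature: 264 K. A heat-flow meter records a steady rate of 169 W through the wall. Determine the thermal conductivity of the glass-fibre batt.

Using the resistance-network approach (series):
R_gypsum plaster = L/(kA) = 0.205/(0.2×28.5) = 0.03596 K/W
Sum of known resistances R_other = 0.03596 K/W
Total R = ΔT/Q = 31/169 = 0.1834 K/W
R_glass-fibre batt = R_total − R_other = 0.1475 K/W
k = L/(R·A) = 0.175/(0.1475×28.5)

k ≈ 0.0416 W/(m·K)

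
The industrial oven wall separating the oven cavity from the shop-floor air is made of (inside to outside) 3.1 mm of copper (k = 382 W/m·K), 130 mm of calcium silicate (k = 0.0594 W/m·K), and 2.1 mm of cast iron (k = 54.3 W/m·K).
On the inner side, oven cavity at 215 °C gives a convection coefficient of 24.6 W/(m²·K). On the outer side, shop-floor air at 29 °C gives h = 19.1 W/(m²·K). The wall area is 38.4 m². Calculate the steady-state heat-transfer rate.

Treating each layer as a thermal resistance in series:
R_inner film = 1/(h_i·A) = 1/(24.6×38.4) = 0.001059 K/W
R_copper = L/(kA) = 0.0031/(382×38.4) = 2.113×10^-7 K/W
R_calcium silicate = L/(kA) = 0.13/(0.0594×38.4) = 0.05699 K/W
R_cast iron = L/(kA) = 0.0021/(54.3×38.4) = 1.007×10^-6 K/W
R_outer film = 1/(h_o·A) = 1/(19.1×38.4) = 0.001363 K/W
R_total = 0.05942 K/W
Q = ΔT / R_total = 186 / 0.05942

Q ≈ 3130 W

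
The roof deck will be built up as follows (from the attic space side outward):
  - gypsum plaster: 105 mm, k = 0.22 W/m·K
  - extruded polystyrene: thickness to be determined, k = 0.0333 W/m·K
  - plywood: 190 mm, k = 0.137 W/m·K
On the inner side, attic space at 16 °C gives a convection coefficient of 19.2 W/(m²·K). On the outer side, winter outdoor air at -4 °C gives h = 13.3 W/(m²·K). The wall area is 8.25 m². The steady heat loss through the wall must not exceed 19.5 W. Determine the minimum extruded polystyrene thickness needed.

L ≈ 215 mm

Thermal resistances in series:
R_inner film = 1/(h_i·A) = 1/(19.2×8.25) = 0.006313 K/W
R_gypsum plaster = L/(kA) = 0.105/(0.22×8.25) = 0.05785 K/W
R_plywood = L/(kA) = 0.19/(0.137×8.25) = 0.1681 K/W
R_outer film = 1/(h_o·A) = 1/(13.3×8.25) = 0.009114 K/W
Sum of the known resistances R_other = 0.2414 K/W
Required total resistance R_tot = ΔT/Q_allow = 20/19.5 = 1.026 K/W
R_extruded polystyrene = R_tot − R_other = 0.7843 K/W
L = R·k·A = 0.7843×0.0333×8.25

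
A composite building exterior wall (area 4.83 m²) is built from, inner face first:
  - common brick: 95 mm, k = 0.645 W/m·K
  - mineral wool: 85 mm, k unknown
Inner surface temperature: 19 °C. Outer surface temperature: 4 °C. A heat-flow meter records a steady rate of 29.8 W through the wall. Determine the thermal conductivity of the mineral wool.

Thermal resistances in series:
R_common brick = L/(kA) = 0.095/(0.645×4.83) = 0.03049 K/W
Sum of known resistances R_other = 0.03049 K/W
Total R = ΔT/Q = 15/29.8 = 0.5034 K/W
R_mineral wool = R_total − R_other = 0.4729 K/W
k = L/(R·A) = 0.085/(0.4729×4.83)

k ≈ 0.0372 W/(m·K)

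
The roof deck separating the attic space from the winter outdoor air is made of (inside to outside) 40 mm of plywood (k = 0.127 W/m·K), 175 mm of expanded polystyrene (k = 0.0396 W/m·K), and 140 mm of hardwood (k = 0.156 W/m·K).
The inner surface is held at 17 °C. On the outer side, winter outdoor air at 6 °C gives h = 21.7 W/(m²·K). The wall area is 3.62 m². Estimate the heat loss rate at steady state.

Thermal resistances in series:
R_plywood = L/(kA) = 0.04/(0.127×3.62) = 0.08701 K/W
R_expanded polystyrene = L/(kA) = 0.175/(0.0396×3.62) = 1.221 K/W
R_hardwood = L/(kA) = 0.14/(0.156×3.62) = 0.2479 K/W
R_outer film = 1/(h_o·A) = 1/(21.7×3.62) = 0.01273 K/W
R_total = 1.568 K/W
Q = ΔT / R_total = 11 / 1.568

Q ≈ 7.01 W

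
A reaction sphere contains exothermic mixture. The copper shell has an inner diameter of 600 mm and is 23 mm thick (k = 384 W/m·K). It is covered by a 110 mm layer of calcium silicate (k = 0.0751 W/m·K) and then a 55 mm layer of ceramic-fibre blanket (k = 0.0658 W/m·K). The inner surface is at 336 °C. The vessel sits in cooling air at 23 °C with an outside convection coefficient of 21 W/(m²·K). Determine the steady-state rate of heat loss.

Q ≈ 269 W

Each spherical layer contributes R = (1/r_i − 1/r_o)/(4πk):
R_copper shell = (1/0.3 − 1/0.323)/(4π×384) = 4.919×10^-5 K/W
R_calcium silicate = (1/0.323 − 1/0.433)/(4π×0.0751) = 0.8334 K/W
R_ceramic-fibre blanket = (1/0.433 − 1/0.488)/(4π×0.0658) = 0.3148 K/W
R_outer film = 1/(h·4πr_o²) = 1/(21×4π×0.488²) = 0.01591 K/W
R_total = 1.164 K/W
Q = ΔT/R_total = 313/1.164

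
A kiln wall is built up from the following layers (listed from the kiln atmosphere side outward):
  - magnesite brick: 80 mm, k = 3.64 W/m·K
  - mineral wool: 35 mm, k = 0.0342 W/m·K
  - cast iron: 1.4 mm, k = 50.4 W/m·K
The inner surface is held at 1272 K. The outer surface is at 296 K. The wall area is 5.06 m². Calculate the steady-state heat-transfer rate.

Q ≈ 4720 W

Using the resistance-network approach (series):
R_magnesite brick = L/(kA) = 0.08/(3.64×5.06) = 0.004343 K/W
R_mineral wool = L/(kA) = 0.035/(0.0342×5.06) = 0.2023 K/W
R_cast iron = L/(kA) = 0.0014/(50.4×5.06) = 5.49×10^-6 K/W
R_total = 0.2066 K/W
Q = ΔT / R_total = 976 / 0.2066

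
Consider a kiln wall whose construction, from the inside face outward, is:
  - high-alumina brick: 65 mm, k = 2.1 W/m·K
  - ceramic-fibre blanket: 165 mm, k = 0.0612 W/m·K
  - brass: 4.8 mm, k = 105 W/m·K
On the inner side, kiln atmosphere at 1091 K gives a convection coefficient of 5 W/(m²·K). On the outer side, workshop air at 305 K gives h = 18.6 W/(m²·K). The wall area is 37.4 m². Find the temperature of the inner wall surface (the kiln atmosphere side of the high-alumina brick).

Thermal resistances in series:
R_inner film = 1/(h_i·A) = 1/(5×37.4) = 0.005348 K/W
R_high-alumina brick = L/(kA) = 0.065/(2.1×37.4) = 8.276×10^-4 K/W
R_ceramic-fibre blanket = L/(kA) = 0.165/(0.0612×37.4) = 0.07209 K/W
R_brass = L/(kA) = 0.0048/(105×37.4) = 1.222×10^-6 K/W
R_outer film = 1/(h_o·A) = 1/(18.6×37.4) = 0.001438 K/W
R_total = 0.0797 K/W;  Q = ΔT/R_total = 786/0.0797 = 9862 W
T_interface = T_inner − Q·ΣR(inner→interface) = 1091 − 9860×0.005348

T ≈ 1040 K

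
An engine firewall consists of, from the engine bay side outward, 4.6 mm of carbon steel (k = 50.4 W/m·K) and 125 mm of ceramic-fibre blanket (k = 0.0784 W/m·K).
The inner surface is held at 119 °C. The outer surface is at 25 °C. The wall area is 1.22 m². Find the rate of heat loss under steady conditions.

Q ≈ 71.9 W

Using the resistance-network approach (series):
R_carbon steel = L/(kA) = 0.0046/(50.4×1.22) = 7.481×10^-5 K/W
R_ceramic-fibre blanket = L/(kA) = 0.125/(0.0784×1.22) = 1.307 K/W
R_total = 1.307 K/W
Q = ΔT / R_total = 94 / 1.307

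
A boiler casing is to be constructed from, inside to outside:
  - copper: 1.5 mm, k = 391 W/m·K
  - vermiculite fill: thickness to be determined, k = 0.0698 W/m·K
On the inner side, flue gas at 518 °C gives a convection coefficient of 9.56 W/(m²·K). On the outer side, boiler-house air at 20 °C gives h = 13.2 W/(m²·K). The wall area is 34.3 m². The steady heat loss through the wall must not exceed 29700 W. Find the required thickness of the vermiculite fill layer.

L ≈ 27.6 mm

Model the wall as resistances in series:
R_inner film = 1/(h_i·A) = 1/(9.56×34.3) = 0.00305 K/W
R_copper = L/(kA) = 0.0015/(391×34.3) = 1.118×10^-7 K/W
R_outer film = 1/(h_o·A) = 1/(13.2×34.3) = 0.002209 K/W
Sum of the known resistances R_other = 0.005258 K/W
Required total resistance R_tot = ΔT/Q_allow = 498/29700 = 0.01677 K/W
R_vermiculite fill = R_tot − R_other = 0.01151 K/W
L = R·k·A = 0.01151×0.0698×34.3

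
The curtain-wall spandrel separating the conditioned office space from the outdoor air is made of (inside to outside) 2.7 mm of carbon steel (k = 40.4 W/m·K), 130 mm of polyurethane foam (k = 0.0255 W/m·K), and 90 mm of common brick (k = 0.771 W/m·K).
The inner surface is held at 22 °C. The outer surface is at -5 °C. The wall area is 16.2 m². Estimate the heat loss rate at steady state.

Q ≈ 83.9 W

Using the resistance-network approach (series):
R_carbon steel = L/(kA) = 0.0027/(40.4×16.2) = 4.125×10^-6 K/W
R_polyurethane foam = L/(kA) = 0.13/(0.0255×16.2) = 0.3147 K/W
R_common brick = L/(kA) = 0.09/(0.771×16.2) = 0.007206 K/W
R_total = 0.3219 K/W
Q = ΔT / R_total = 27 / 0.3219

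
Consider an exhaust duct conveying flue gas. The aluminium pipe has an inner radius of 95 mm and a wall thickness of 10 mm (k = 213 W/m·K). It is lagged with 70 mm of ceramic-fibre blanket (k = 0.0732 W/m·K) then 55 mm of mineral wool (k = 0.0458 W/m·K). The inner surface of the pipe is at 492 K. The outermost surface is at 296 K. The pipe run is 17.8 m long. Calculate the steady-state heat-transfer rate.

Q ≈ 1690 W

For a radial system each layer contributes R = ln(r_out/r_in)/(2πkL); films add R = 1/(hA).
R_aluminium pipe wall = ln(105/95)/(2π×213×17.8) = 4.201×10^-6 K/W
R_ceramic-fibre blanket = ln(175/105)/(2π×0.0732×17.8) = 0.0624 K/W
R_mineral wool = ln(230/175)/(2π×0.0458×17.8) = 0.05335 K/W
R_total = 0.1158 K/W
Q = ΔT/R_total = 196/0.1158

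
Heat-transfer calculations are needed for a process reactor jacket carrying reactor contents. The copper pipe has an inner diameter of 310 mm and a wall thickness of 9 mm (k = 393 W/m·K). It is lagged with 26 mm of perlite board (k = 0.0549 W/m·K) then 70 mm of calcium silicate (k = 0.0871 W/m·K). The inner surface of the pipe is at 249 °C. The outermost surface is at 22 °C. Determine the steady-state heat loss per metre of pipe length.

q′ ≈ 227 W/m

For a radial system each layer contributes R = ln(r_out/r_in)/(2πkL); films add R = 1/(hA).
R_copper pipe wall = ln(164/155)/(2π×393×1) = 2.286×10^-5 K/W
R_perlite board = ln(190/164)/(2π×0.0549×1) = 0.4266 K/W
R_calcium silicate = ln(260/190)/(2π×0.0871×1) = 0.5731 K/W
R_total = 0.9998 K/W
Q = ΔT/R_total = 227/0.9998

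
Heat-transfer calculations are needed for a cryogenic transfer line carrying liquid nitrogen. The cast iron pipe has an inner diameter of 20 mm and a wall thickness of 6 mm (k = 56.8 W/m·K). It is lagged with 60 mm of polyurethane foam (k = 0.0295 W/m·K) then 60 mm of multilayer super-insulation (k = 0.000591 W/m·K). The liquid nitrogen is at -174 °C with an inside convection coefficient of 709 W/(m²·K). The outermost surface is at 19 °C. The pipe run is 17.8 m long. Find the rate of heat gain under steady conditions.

For a radial system each layer contributes R = ln(r_out/r_in)/(2πkL); films add R = 1/(hA).
R_inner film = 1/(h_i·2πr₁L) = 1/(709×2π×0.01×17.8) = 0.001261 K/W
R_cast iron pipe wall = ln(16/10)/(2π×56.8×17.8) = 7.399×10^-5 K/W
R_polyurethane foam = ln(76/16)/(2π×0.0295×17.8) = 0.4723 K/W
R_multilayer super-insulation = ln(136/76)/(2π×0.000591×17.8) = 8.804 K/W
R_total = 9.278 K/W
Q = ΔT/R_total = 193/9.278

Q ≈ 20.8 W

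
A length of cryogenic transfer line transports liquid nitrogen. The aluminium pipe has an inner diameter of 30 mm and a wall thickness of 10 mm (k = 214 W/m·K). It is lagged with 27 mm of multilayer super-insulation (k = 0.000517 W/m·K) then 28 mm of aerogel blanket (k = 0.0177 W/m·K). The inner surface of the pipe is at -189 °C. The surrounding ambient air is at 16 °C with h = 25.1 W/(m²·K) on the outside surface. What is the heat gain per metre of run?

For a radial system each layer contributes R = ln(r_out/r_in)/(2πkL); films add R = 1/(hA).
R_aluminium pipe wall = ln(25/15)/(2π×214×1) = 3.799×10^-4 K/W
R_multilayer super-insulation = ln(52/25)/(2π×0.000517×1) = 225.5 K/W
R_aerogel blanket = ln(80/52)/(2π×0.0177×1) = 3.874 K/W
R_outer film = 1/(h_o·2πr_oL) = 1/(25.1×2π×0.08×1) = 0.07926 K/W
R_total = 229.4 K/W
Q = ΔT/R_total = 205/229.4

q′ ≈ 0.894 W/m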